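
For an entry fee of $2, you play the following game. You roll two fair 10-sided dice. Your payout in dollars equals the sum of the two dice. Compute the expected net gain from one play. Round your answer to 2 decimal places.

Distribution of the sum of the two dice: 2 w.p. 1/100, 3 w.p. 1/50, 4 w.p. 3/100, 5 w.p. 1/25, 6 w.p. 1/20, 7 w.p. 3/50, …
E[payout] = (1/100)·2 + (1/50)·3 + (3/100)·4 + (1/25)·5 + (1/20)·6 + (3/50)·7 + (7/100)·8 + (2/25)·9 + (9/100)·10 + (1/10)·11 + (9/100)·12 + (2/25)·13 + (7/100)·14 + (3/50)·15 + (1/20)·16 + (1/25)·17 + (3/100)·18 + (1/50)·19 + (1/100)·20 = 11
Expected profit = 11 − 2 = 9 ≈ $9.00

$9.00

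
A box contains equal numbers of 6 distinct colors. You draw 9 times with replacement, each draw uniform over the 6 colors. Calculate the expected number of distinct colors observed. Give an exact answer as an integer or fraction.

Let Xⱼ=1 if type j appears at least once. P(Xⱼ=1) = 1 − ((6−1)/6)^9 = 8124571/10077696.
E[#distinct] = 6·8124571/10077696 = 8124571/1679616.

8124571/1679616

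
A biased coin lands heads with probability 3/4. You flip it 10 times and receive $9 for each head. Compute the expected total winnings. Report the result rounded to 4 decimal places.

$67.5000

E[#heads] = 10·3/4 = 15/2 (linearity over flips).
E[winnings] = 9·15/2 = 135/2.
≈ 67.5000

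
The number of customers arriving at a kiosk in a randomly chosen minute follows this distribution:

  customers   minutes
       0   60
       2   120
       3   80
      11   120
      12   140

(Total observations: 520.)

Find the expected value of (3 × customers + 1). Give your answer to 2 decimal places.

Total = 520, so P(customers=0) = 60/520, etc.
E[3x+1] = (3/26)·1 + (3/13)·7 + (2/13)·10 + (3/13)·34 + (7/26)·37
     = 274/13 ≈ 21.08

21.08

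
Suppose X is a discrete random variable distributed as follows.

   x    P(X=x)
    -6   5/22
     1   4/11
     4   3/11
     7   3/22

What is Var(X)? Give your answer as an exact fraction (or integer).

E[X] = (5/22)·(-6) + (4/11)·1 + (3/11)·4 + (3/22)·7 = 23/22
E[X²] = (5/22)·36 + (4/11)·1 + (3/11)·16 + (3/22)·49 = 431/22
Var(X) = 431/22 − (23/22)² = 8953/484

8953/484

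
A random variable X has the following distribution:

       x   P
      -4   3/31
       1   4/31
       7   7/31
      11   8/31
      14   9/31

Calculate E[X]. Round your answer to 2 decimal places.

E[X] = (3/31)·(-4) + (4/31)·1 + (7/31)·7 + (8/31)·11 + (9/31)·14
     = 255/31 ≈ 8.23

8.23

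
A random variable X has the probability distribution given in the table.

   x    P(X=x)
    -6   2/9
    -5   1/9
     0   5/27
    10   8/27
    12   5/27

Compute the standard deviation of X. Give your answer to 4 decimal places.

E[X] = 89/27, E[X²] = 1811/27
Var(X) = E[X²] − (E[X])² = 1811/27 − 7921/729 = 40976/729
SD(X) = √(40976/729) ≈ 7.4972

7.4972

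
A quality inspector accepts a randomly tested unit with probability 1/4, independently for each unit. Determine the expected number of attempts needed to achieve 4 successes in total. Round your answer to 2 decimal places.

By linearity (sum of 4 independent geometric waits), E[trials] = 4/p = 4/(1/4) = 16.
≈ 16.00

16.00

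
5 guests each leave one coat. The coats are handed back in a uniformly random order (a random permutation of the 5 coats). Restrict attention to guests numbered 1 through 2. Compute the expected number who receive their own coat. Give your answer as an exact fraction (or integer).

Let Xᵢ = 1 if person i gets their own coat. For each i, P(Xᵢ=1) = 1/5.
By linearity of expectation, E[X₁+…+X_2] = 2·(1/5) = 2/5.

2/5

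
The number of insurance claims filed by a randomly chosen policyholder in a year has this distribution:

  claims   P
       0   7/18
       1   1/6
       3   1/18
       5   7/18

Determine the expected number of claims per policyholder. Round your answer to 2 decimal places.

E[X] = (7/18)·0 + (1/6)·1 + (1/18)·3 + (7/18)·5
     = 41/18 ≈ 2.28

2.28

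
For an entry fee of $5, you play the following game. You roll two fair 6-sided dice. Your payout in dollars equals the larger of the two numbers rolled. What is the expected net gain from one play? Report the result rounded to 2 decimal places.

-$0.53

Distribution of the larger of the two numbers rolled: 1 w.p. 1/36, 2 w.p. 1/12, 3 w.p. 5/36, 4 w.p. 7/36, 5 w.p. 1/4, 6 w.p. 11/36
E[payout] = (1/36)·1 + (1/12)·2 + (5/36)·3 + (7/36)·4 + (1/4)·5 + (11/36)·6 = 161/36
Expected profit = 161/36 − 5 = -19/36 ≈ -$0.53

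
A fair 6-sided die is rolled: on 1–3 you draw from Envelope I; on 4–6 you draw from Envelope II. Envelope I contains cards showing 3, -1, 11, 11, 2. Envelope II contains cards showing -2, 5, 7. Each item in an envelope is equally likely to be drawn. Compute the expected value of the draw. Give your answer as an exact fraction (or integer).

64/15

E[X | Envelope I] = (3 − 1 + 11 + 11 + 2)/5 = 26/5
E[X | Envelope II] = (-2 + 5 + 7)/3 = 10/3
E[X] = (1/2)·26/5 + (1/2)·10/3 = 64/15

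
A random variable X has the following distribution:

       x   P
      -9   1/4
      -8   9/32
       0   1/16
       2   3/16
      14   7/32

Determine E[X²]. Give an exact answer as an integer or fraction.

E[X²] = (1/4)·81 + (9/32)·64 + (1/16)·0 + (3/16)·4 + (7/32)·196
     = 655/8

655/8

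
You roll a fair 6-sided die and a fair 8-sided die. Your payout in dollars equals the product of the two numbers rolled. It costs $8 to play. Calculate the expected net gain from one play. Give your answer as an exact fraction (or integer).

Distribution of the product of the two numbers rolled: 1 w.p. 1/48, 2 w.p. 1/24, 3 w.p. 1/24, 4 w.p. 1/16, 5 w.p. 1/24, 6 w.p. 1/12, …
E[payout] = (1/48)·1 + (1/24)·2 + (1/24)·3 + (1/16)·4 + (1/24)·5 + (1/12)·6 + (1/48)·7 + (1/16)·8 + (1/48)·9 + (1/24)·10 + (1/12)·12 + (1/48)·14 + (1/24)·15 + (1/24)·16 + (1/24)·18 + (1/24)·20 + (1/48)·21 + (1/16)·24 + (1/48)·25 + (1/48)·28 + (1/24)·30 + (1/48)·32 + (1/48)·35 + (1/48)·36 + (1/48)·40 + (1/48)·42 + (1/48)·48 = 63/4
Expected profit = 63/4 − 8 = 31/4

31/4 dollars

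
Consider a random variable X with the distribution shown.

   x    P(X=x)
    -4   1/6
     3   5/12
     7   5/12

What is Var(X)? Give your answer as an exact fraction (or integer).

175/12

E[X] = (1/6)·(-4) + (5/12)·3 + (5/12)·7 = 7/2
E[X²] = (1/6)·16 + (5/12)·9 + (5/12)·49 = 161/6
Var(X) = 161/6 − (7/2)² = 175/12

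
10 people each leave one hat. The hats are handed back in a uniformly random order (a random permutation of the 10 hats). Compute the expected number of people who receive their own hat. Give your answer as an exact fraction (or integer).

Let Xᵢ = 1 if person i gets their own hat. For each i, P(Xᵢ=1) = 1/10.
By linearity of expectation, E[X₁+…+X_10] = 10·(1/10) = 1.

1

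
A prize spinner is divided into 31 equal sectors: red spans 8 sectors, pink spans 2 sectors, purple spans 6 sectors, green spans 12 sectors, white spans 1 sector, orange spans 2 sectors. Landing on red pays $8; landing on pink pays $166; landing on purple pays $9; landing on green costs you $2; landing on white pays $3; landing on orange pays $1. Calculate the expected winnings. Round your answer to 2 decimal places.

E[payout] = (8/31)·8 + (2/31)·166 + (6/31)·9 + (12/31)·(-2) + (1/31)·3 + (2/31)·1 = 431/31
≈ $13.90

$13.90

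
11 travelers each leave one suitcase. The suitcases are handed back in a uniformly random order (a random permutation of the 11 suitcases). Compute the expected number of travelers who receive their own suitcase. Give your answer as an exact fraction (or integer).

Let Xᵢ = 1 if person i gets their own suitcase. For each i, P(Xᵢ=1) = 1/11.
By linearity of expectation, E[X₁+…+X_11] = 11·(1/11) = 1.

1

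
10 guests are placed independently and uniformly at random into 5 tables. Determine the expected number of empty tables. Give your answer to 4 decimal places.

0.5369

Let Xⱼ=1 if table j is empty. P(Xⱼ=1) = ((5-1)/5)^10 = 1048576/9765625.
By linearity, E[#empty] = 5·1048576/9765625 = 1048576/1953125.
≈ 0.5369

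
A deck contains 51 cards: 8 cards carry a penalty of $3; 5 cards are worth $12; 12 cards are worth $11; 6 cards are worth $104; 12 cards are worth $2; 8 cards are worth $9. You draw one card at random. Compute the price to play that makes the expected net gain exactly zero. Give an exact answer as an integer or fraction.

E[payout] = (8/51)·(-3) + (5/51)·12 + (12/51)·11 + (6/51)·104 + (12/51)·2 + (8/51)·9 = 296/17
Fair fee = E[payout] = 296/17

296/17 dollars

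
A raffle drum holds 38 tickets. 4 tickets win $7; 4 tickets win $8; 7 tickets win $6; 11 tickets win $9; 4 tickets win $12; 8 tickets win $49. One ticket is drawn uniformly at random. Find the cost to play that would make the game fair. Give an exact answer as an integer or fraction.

E[payout] = (4/38)·7 + (4/38)·8 + (7/38)·6 + (11/38)·9 + (4/38)·12 + (8/38)·49 = 641/38
Fair fee = E[payout] = 641/38

641/38 dollars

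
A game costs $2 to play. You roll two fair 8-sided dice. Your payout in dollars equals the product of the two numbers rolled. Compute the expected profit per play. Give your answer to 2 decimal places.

$18.25

Distribution of the product of the two numbers rolled: 1 w.p. 1/64, 2 w.p. 1/32, 3 w.p. 1/32, 4 w.p. 3/64, 5 w.p. 1/32, 6 w.p. 1/16, …
E[payout] = (1/64)·1 + (1/32)·2 + (1/32)·3 + (3/64)·4 + (1/32)·5 + (1/16)·6 + (1/32)·7 + (1/16)·8 + (1/64)·9 + (1/32)·10 + (1/16)·12 + (1/32)·14 + (1/32)·15 + (3/64)·16 + (1/32)·18 + (1/32)·20 + (1/32)·21 + (1/16)·24 + (1/64)·25 + (1/32)·28 + (1/32)·30 + (1/32)·32 + (1/32)·35 + (1/64)·36 + (1/32)·40 + (1/32)·42 + (1/32)·48 + (1/64)·49 + (1/32)·56 + (1/64)·64 = 81/4
Expected profit = 81/4 − 2 = 73/4 ≈ $18.25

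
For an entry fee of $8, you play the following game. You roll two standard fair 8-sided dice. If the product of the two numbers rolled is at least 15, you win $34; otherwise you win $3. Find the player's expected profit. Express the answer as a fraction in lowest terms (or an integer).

765/64 dollars

E[payout] = (29/64)·3 + (35/64)·34 = 1277/64
Expected profit = 1277/64 − 8 = 765/64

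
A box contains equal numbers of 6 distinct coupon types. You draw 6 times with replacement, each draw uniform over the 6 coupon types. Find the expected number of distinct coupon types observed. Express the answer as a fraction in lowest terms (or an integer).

31031/7776

Let Xⱼ=1 if type j appears at least once. P(Xⱼ=1) = 1 − ((6−1)/6)^6 = 31031/46656.
E[#distinct] = 6·31031/46656 = 31031/7776.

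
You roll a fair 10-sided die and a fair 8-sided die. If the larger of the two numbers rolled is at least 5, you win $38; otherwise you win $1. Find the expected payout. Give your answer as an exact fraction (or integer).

153/5 dollars

E[payout] = (1/5)·1 + (4/5)·38 = 153/5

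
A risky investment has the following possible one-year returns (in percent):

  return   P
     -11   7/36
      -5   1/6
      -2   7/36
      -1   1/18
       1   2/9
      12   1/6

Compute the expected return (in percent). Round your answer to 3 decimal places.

-1.194

E[X] = (7/36)·(-11) + (1/6)·(-5) + (7/36)·(-2) + (1/18)·(-1) + (2/9)·1 + (1/6)·12
     = -43/36 ≈ -1.194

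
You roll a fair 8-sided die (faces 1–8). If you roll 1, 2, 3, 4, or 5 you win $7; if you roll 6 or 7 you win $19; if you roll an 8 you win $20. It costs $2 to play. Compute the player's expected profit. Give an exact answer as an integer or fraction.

E[payout] = (5/8)·7 + (1/4)·19 + (1/8)·20 = 93/8
Expected profit = 93/8 − 2 = 77/8

77/8 dollars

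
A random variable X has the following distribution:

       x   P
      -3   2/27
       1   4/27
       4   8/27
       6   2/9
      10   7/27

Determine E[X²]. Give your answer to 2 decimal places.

E[X²] = (2/27)·9 + (4/27)·1 + (8/27)·16 + (2/9)·36 + (7/27)·100
     = 1066/27 ≈ 39.48

39.48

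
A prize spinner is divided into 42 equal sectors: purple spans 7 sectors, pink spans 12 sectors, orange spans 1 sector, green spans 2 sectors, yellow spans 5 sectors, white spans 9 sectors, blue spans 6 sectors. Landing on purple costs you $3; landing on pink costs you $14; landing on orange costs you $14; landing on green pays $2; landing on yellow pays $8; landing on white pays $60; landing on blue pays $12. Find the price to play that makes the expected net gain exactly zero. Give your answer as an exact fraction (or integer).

E[payout] = (7/42)·(-3) + (12/42)·(-14) + (1/42)·(-14) + (2/42)·2 + (5/42)·8 + (9/42)·60 + (6/42)·12 = 151/14
Fair fee = E[payout] = 151/14

151/14 dollars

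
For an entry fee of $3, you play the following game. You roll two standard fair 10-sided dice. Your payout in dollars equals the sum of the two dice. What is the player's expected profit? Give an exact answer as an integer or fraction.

$8

Distribution of the sum of the two dice: 2 w.p. 1/100, 3 w.p. 1/50, 4 w.p. 3/100, 5 w.p. 1/25, 6 w.p. 1/20, 7 w.p. 3/50, …
E[payout] = (1/100)·2 + (1/50)·3 + (3/100)·4 + (1/25)·5 + (1/20)·6 + (3/50)·7 + (7/100)·8 + (2/25)·9 + (9/100)·10 + (1/10)·11 + (9/100)·12 + (2/25)·13 + (7/100)·14 + (3/50)·15 + (1/20)·16 + (1/25)·17 + (3/100)·18 + (1/50)·19 + (1/100)·20 = 11
Expected profit = 11 − 3 = 8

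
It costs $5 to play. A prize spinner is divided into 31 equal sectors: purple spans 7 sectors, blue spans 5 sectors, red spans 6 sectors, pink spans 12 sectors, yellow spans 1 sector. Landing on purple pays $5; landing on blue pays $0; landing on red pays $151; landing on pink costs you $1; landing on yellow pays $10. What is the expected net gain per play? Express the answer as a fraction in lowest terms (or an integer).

E[payout] = (7/31)·5 + (5/31)·0 + (6/31)·151 + (12/31)·(-1) + (1/31)·10 = 939/31
Expected profit = 939/31 − 5 = 784/31

784/31 dollars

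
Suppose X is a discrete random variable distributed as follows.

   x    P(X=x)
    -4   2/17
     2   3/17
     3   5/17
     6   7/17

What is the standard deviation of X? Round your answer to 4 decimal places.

E[X] = 55/17, E[X²] = 341/17
Var(X) = E[X²] − (E[X])² = 341/17 − 3025/289 = 2772/289
SD(X) = √(2772/289) ≈ 3.0970

3.0970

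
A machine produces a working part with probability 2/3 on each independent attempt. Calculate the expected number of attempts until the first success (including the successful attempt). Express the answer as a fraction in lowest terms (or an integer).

For a geometric distribution, E[trials] = 1/p = 1/(2/3) = 3/2.

3/2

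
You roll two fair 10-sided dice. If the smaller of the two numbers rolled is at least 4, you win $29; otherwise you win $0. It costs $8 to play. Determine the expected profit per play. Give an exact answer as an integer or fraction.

621/100 dollars

E[payout] = (51/100)·0 + (49/100)·29 = 1421/100
Expected profit = 1421/100 − 8 = 621/100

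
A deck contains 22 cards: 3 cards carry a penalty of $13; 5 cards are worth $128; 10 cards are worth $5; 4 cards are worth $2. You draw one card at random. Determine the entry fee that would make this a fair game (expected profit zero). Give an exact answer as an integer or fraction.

E[payout] = (3/22)·(-13) + (5/22)·128 + (10/22)·5 + (4/22)·2 = 659/22
Fair fee = E[payout] = 659/22

659/22 dollars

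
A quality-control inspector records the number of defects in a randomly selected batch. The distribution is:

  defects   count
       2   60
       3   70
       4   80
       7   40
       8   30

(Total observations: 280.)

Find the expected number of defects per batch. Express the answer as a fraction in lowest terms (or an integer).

Total = 280, so P(defects=2) = 60/280, etc.
E[X] = (3/14)·2 + (1/4)·3 + (2/7)·4 + (1/7)·7 + (3/28)·8
     = 117/28

117/28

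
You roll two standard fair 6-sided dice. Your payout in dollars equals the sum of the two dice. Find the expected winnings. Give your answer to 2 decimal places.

$7.00

Distribution of the sum of the two dice: 2 w.p. 1/36, 3 w.p. 1/18, 4 w.p. 1/12, 5 w.p. 1/9, 6 w.p. 5/36, 7 w.p. 1/6, …
E[payout] = (1/36)·2 + (1/18)·3 + (1/12)·4 + (1/9)·5 + (5/36)·6 + (1/6)·7 + (5/36)·8 + (1/9)·9 + (1/12)·10 + (1/18)·11 + (1/36)·12 = 7
≈ $7.00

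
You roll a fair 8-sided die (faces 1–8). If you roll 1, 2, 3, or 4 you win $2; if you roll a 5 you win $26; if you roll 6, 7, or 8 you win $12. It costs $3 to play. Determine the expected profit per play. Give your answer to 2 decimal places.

E[payout] = (1/2)·2 + (3/8)·12 + (1/8)·26 = 35/4
Expected profit = 35/4 − 3 = 23/4 ≈ $5.75

$5.75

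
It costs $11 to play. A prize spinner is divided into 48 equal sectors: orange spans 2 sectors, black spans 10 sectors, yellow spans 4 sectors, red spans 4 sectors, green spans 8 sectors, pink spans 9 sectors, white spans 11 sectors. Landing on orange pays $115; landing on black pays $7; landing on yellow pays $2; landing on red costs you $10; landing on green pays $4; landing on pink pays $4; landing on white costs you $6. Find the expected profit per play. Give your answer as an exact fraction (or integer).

E[payout] = (2/48)·115 + (10/48)·7 + (4/48)·2 + (4/48)·(-10) + (8/48)·4 + (9/48)·4 + (11/48)·(-6) = 45/8
Expected profit = 45/8 − 11 = -43/8

-43/8 dollars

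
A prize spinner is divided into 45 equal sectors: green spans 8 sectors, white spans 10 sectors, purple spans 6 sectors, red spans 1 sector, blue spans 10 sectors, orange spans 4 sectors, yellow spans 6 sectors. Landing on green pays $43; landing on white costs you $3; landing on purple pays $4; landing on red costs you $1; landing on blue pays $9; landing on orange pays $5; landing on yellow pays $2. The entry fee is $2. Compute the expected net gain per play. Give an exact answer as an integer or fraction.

41/5 dollars

E[payout] = (8/45)·43 + (10/45)·(-3) + (6/45)·4 + (1/45)·(-1) + (10/45)·9 + (4/45)·5 + (6/45)·2 = 51/5
Expected profit = 51/5 − 2 = 41/5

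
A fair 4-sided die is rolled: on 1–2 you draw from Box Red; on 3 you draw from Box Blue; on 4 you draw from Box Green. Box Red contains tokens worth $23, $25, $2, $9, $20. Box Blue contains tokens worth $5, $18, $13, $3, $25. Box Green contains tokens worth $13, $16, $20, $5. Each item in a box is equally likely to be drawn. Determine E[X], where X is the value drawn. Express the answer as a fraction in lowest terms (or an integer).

E[X | Box Red] = (23 + 25 + 2 + 9 + 20)/5 = 79/5
E[X | Box Blue] = (5 + 18 + 13 + 3 + 25)/5 = 64/5
E[X | Box Green] = (13 + 16 + 20 + 5)/4 = 27/2
E[X] = (1/2)·79/5 + (1/4)·64/5 + (1/4)·27/2 = 579/40

579/40 dollars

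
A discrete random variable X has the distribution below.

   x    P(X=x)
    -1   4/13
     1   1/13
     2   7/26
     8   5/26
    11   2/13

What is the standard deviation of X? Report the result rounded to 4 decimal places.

4.4569

E[X] = 46/13, E[X²] = 421/13
Var(X) = E[X²] − (E[X])² = 421/13 − 2116/169 = 3357/169
SD(X) = √(3357/169) ≈ 4.4569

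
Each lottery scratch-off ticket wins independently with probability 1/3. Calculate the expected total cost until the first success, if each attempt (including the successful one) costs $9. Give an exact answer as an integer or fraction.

E[#attempts] = 1/p = 3; E[cost] = 9·3 = 27.

$27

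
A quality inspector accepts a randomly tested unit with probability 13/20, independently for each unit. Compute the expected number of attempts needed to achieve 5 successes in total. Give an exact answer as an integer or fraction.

100/13

By linearity (sum of 5 independent geometric waits), E[trials] = 5/p = 5/(13/20) = 100/13.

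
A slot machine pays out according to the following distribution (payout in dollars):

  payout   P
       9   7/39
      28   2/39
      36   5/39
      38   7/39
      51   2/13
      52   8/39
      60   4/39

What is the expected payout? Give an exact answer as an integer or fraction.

509/13 dollars

E[X] = (7/39)·9 + (2/39)·28 + (5/39)·36 + (7/39)·38 + (2/13)·51 + (8/39)·52 + (4/39)·60
     = 509/13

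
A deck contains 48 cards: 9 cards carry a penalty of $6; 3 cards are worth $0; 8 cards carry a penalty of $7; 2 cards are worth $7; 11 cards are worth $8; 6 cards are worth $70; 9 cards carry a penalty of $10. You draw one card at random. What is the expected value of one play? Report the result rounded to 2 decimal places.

$6.71

E[payout] = (9/48)·(-6) + (3/48)·0 + (8/48)·(-7) + (2/48)·7 + (11/48)·8 + (6/48)·70 + (9/48)·(-10) = 161/24
≈ $6.71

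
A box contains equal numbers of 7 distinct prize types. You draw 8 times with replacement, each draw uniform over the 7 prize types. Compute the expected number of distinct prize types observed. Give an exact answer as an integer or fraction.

Let Xⱼ=1 if type j appears at least once. P(Xⱼ=1) = 1 − ((7−1)/7)^8 = 4085185/5764801.
E[#distinct] = 7·4085185/5764801 = 4085185/823543.

4085185/823543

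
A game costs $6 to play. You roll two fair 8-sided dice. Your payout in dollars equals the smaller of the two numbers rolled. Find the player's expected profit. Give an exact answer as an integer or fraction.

Distribution of the smaller of the two numbers rolled: 1 w.p. 15/64, 2 w.p. 13/64, 3 w.p. 11/64, 4 w.p. 9/64, 5 w.p. 7/64, 6 w.p. 5/64, …
E[payout] = (15/64)·1 + (13/64)·2 + (11/64)·3 + (9/64)·4 + (7/64)·5 + (5/64)·6 + (3/64)·7 + (1/64)·8 = 51/16
Expected profit = 51/16 − 6 = -45/16

-45/16 dollars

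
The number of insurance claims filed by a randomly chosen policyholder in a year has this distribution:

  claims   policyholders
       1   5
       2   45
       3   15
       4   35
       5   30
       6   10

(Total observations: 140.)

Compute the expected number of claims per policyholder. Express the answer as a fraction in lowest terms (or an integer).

Total = 140, so P(claims=1) = 5/140, etc.
E[X] = (1/28)·1 + (9/28)·2 + (3/28)·3 + (1/4)·4 + (3/14)·5 + (1/14)·6
     = 7/2

7/2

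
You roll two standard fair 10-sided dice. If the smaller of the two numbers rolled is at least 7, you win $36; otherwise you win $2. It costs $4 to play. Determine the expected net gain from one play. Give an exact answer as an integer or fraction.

86/25 dollars

E[payout] = (21/25)·2 + (4/25)·36 = 186/25
Expected profit = 186/25 − 4 = 86/25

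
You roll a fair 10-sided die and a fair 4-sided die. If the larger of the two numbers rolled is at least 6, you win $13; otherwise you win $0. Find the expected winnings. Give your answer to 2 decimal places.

$6.50

E[payout] = (1/2)·0 + (1/2)·13 = 13/2
≈ $6.50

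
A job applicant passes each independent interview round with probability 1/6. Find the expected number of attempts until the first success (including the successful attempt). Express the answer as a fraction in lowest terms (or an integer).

For a geometric distribution, E[trials] = 1/p = 1/(1/6) = 6.

6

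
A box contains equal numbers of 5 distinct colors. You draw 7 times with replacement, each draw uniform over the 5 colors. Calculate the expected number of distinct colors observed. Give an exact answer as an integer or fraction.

Let Xⱼ=1 if type j appears at least once. P(Xⱼ=1) = 1 − ((5−1)/5)^7 = 61741/78125.
E[#distinct] = 5·61741/78125 = 61741/15625.

61741/15625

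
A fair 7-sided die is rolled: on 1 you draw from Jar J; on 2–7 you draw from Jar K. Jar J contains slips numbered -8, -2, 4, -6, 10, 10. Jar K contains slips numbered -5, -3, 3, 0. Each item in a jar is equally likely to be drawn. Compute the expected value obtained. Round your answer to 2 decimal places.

-0.88

E[X | Jar J] = (-8 − 2 + 4 − 6 + 10 + 10)/6 = 4/3
E[X | Jar K] = (-5 − 3 + 3 + 0)/4 = -5/4
E[X] = (1/7)·4/3 + (6/7)·(-5/4) = -37/42 ≈ -0.88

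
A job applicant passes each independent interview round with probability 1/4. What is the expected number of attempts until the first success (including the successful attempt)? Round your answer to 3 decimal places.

4.000

For a geometric distribution, E[trials] = 1/p = 1/(1/4) = 4.
≈ 4.000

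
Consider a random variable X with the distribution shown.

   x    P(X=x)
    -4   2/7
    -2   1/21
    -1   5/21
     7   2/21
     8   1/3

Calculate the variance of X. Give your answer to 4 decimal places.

E[X] = (2/7)·(-4) + (1/21)·(-2) + (5/21)·(-1) + (2/21)·7 + (1/3)·8 = 13/7
E[X²] = (2/7)·16 + (1/21)·4 + (5/21)·1 + (2/21)·49 + (1/3)·64 = 31
Var(X) = 31 − (13/7)² = 1350/49 ≈ 27.5510

27.5510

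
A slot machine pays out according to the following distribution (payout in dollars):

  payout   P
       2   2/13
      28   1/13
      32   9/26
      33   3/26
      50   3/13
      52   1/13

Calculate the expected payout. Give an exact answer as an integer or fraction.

E[X] = (2/13)·2 + (1/13)·28 + (9/26)·32 + (3/26)·33 + (3/13)·50 + (1/13)·52
     = 855/26

855/26 dollars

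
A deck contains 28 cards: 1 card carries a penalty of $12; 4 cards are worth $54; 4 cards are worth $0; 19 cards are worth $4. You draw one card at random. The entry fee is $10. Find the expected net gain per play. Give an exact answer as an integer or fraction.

E[payout] = (1/28)·(-12) + (4/28)·54 + (4/28)·0 + (19/28)·4 = 10
Expected profit = 10 − 10 = 0

$0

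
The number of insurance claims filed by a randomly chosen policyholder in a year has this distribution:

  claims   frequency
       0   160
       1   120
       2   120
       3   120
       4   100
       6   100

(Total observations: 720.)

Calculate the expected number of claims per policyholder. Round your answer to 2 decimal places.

Total = 720, so P(claims=0) = 160/720, etc.
E[X] = (2/9)·0 + (1/6)·1 + (1/6)·2 + (1/6)·3 + (5/36)·4 + (5/36)·6
     = 43/18 ≈ 2.39

2.39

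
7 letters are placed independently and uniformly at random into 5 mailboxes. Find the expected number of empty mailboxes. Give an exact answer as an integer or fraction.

Let Xⱼ=1 if mailbox j is empty. P(Xⱼ=1) = ((5-1)/5)^7 = 16384/78125.
By linearity, E[#empty] = 5·16384/78125 = 16384/15625.

16384/15625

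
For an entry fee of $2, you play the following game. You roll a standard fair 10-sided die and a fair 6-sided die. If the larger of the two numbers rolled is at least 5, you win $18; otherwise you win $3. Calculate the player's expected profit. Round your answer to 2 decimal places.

$12.00

E[payout] = (4/15)·3 + (11/15)·18 = 14
Expected profit = 14 − 2 = 12 ≈ $12.00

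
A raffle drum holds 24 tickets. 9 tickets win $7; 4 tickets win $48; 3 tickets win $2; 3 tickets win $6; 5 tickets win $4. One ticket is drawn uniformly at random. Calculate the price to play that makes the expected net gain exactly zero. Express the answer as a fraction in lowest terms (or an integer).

E[payout] = (9/24)·7 + (4/24)·48 + (3/24)·2 + (3/24)·6 + (5/24)·4 = 299/24
Fair fee = E[payout] = 299/24

299/24 dollars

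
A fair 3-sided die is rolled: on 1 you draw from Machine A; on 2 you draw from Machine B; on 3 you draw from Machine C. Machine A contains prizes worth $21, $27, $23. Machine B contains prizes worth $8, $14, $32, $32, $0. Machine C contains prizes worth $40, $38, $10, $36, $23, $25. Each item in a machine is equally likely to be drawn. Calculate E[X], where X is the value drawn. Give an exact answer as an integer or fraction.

E[X | Machine A] = (21 + 27 + 23)/3 = 71/3
E[X | Machine B] = (8 + 14 + 32 + 32 + 0)/5 = 86/5
E[X | Machine C] = (40 + 38 + 10 + 36 + 23 + 25)/6 = 86/3
E[X] = (1/3)·71/3 + (1/3)·86/5 + (1/3)·86/3 = 1043/45

1043/45 dollars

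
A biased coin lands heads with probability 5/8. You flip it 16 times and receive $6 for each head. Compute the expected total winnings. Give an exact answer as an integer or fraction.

$60

E[#heads] = 16·5/8 = 10 (linearity over flips).
E[winnings] = 6·10 = 60.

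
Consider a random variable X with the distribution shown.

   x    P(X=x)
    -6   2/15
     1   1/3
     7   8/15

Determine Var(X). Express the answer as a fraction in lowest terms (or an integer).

E[X] = (2/15)·(-6) + (1/3)·1 + (8/15)·7 = 49/15
E[X²] = (2/15)·36 + (1/3)·1 + (8/15)·49 = 469/15
Var(X) = 469/15 − (49/15)² = 4634/225

4634/225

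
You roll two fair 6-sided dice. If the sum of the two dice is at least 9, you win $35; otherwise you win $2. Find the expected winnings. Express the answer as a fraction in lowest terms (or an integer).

67/6 dollars

E[payout] = (13/18)·2 + (5/18)·35 = 67/6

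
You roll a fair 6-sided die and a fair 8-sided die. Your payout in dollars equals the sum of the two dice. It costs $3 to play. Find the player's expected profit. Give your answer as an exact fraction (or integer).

Distribution of the sum of the two dice: 2 w.p. 1/48, 3 w.p. 1/24, 4 w.p. 1/16, 5 w.p. 1/12, 6 w.p. 5/48, 7 w.p. 1/8, …
E[payout] = (1/48)·2 + (1/24)·3 + (1/16)·4 + (1/12)·5 + (5/48)·6 + (1/8)·7 + (1/8)·8 + (1/8)·9 + (5/48)·10 + (1/12)·11 + (1/16)·12 + (1/24)·13 + (1/48)·14 = 8
Expected profit = 8 − 3 = 5

$5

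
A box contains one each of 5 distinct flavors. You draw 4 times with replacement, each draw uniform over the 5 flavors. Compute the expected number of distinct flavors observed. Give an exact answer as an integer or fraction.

369/125

Let Xⱼ=1 if type j appears at least once. P(Xⱼ=1) = 1 − ((5−1)/5)^4 = 369/625.
E[#distinct] = 5·369/625 = 369/125.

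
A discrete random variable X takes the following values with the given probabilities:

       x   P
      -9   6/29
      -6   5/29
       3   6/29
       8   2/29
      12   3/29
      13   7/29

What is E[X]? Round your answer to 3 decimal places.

2.655

E[X] = (6/29)·(-9) + (5/29)·(-6) + (6/29)·3 + (2/29)·8 + (3/29)·12 + (7/29)·13
     = 77/29 ≈ 2.655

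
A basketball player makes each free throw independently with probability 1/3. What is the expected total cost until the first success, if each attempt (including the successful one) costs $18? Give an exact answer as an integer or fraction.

E[#attempts] = 1/p = 3; E[cost] = 18·3 = 54.

$54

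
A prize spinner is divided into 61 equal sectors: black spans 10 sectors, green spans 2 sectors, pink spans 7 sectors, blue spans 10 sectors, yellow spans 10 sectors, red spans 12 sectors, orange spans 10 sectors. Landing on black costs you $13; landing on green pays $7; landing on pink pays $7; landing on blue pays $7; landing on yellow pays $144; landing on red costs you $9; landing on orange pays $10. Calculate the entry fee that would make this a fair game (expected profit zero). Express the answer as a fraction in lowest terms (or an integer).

1435/61 dollars

E[payout] = (10/61)·(-13) + (2/61)·7 + (7/61)·7 + (10/61)·7 + (10/61)·144 + (12/61)·(-9) + (10/61)·10 = 1435/61
Fair fee = E[payout] = 1435/61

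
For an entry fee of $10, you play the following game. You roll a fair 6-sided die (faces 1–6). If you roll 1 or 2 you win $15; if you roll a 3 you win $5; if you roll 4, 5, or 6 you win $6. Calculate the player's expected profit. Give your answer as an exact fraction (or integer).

E[payout] = (1/6)·5 + (1/2)·6 + (1/3)·15 = 53/6
Expected profit = 53/6 − 10 = -7/6

-7/6 dollars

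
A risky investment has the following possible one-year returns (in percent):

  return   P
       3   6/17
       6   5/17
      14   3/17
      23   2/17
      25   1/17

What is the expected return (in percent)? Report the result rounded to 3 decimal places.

9.471

E[X] = (6/17)·3 + (5/17)·6 + (3/17)·14 + (2/17)·23 + (1/17)·25
     = 161/17 ≈ 9.471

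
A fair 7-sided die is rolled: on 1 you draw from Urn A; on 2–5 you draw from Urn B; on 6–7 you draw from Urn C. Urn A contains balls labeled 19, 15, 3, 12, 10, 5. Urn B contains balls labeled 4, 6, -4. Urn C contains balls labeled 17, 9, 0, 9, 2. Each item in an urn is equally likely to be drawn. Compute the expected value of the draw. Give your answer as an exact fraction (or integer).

502/105

E[X | Urn A] = (19 + 15 + 3 + 12 + 10 + 5)/6 = 32/3
E[X | Urn B] = (4 + 6 − 4)/3 = 2
E[X | Urn C] = (17 + 9 + 0 + 9 + 2)/5 = 37/5
E[X] = (1/7)·32/3 + (4/7)·2 + (2/7)·37/5 = 502/105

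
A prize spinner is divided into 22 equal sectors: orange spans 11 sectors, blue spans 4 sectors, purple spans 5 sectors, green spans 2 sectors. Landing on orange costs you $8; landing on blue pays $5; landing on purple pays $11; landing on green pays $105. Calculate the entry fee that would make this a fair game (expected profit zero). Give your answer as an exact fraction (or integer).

E[payout] = (11/22)·(-8) + (4/22)·5 + (5/22)·11 + (2/22)·105 = 197/22
Fair fee = E[payout] = 197/22

197/22 dollars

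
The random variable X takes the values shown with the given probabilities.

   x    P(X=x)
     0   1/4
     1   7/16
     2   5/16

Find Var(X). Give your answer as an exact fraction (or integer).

143/256

E[X] = (1/4)·0 + (7/16)·1 + (5/16)·2 = 17/16
E[X²] = (1/4)·0 + (7/16)·1 + (5/16)·4 = 27/16
Var(X) = 27/16 − (17/16)² = 143/256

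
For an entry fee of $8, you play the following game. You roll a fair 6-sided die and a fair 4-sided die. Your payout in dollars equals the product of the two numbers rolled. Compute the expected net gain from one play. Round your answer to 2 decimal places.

Distribution of the product of the two numbers rolled: 1 w.p. 1/24, 2 w.p. 1/12, 3 w.p. 1/12, 4 w.p. 1/8, 5 w.p. 1/24, 6 w.p. 1/8, …
E[payout] = (1/24)·1 + (1/12)·2 + (1/12)·3 + (1/8)·4 + (1/24)·5 + (1/8)·6 + (1/12)·8 + (1/24)·9 + (1/24)·10 + (1/8)·12 + (1/24)·15 + (1/24)·16 + (1/24)·18 + (1/24)·20 + (1/24)·24 = 35/4
Expected profit = 35/4 − 8 = 3/4 ≈ $0.75

$0.75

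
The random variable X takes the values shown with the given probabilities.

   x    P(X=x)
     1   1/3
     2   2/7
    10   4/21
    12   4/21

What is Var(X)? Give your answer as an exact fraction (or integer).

9698/441

E[X] = (1/3)·1 + (2/7)·2 + (4/21)·10 + (4/21)·12 = 107/21
E[X²] = (1/3)·1 + (2/7)·4 + (4/21)·100 + (4/21)·144 = 1007/21
Var(X) = 1007/21 − (107/21)² = 9698/441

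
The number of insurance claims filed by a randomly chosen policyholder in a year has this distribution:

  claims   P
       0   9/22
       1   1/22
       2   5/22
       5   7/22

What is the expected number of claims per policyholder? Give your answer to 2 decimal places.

2.09

E[X] = (9/22)·0 + (1/22)·1 + (5/22)·2 + (7/22)·5
     = 23/11 ≈ 2.09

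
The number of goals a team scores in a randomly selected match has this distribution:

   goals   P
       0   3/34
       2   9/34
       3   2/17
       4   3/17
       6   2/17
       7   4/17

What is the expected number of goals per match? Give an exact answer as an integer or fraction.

67/17

E[X] = (3/34)·0 + (9/34)·2 + (2/17)·3 + (3/17)·4 + (2/17)·6 + (4/17)·7
     = 67/17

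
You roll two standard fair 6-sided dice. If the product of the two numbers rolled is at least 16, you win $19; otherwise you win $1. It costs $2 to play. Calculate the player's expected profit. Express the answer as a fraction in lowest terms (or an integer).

E[payout] = (25/36)·1 + (11/36)·19 = 13/2
Expected profit = 13/2 − 2 = 9/2

9/2 dollars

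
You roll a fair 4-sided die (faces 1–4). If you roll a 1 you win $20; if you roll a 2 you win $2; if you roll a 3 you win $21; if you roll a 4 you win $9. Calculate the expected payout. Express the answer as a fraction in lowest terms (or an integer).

$13

E[payout] = (1/4)·2 + (1/4)·9 + (1/4)·20 + (1/4)·21 = 13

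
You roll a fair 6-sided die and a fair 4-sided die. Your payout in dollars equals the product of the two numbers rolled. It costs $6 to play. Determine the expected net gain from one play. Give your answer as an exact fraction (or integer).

Distribution of the product of the two numbers rolled: 1 w.p. 1/24, 2 w.p. 1/12, 3 w.p. 1/12, 4 w.p. 1/8, 5 w.p. 1/24, 6 w.p. 1/8, …
E[payout] = (1/24)·1 + (1/12)·2 + (1/12)·3 + (1/8)·4 + (1/24)·5 + (1/8)·6 + (1/12)·8 + (1/24)·9 + (1/24)·10 + (1/8)·12 + (1/24)·15 + (1/24)·16 + (1/24)·18 + (1/24)·20 + (1/24)·24 = 35/4
Expected profit = 35/4 − 6 = 11/4

11/4 dollars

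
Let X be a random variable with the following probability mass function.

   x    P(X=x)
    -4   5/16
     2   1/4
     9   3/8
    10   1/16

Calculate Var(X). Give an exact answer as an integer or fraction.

E[X] = (5/16)·(-4) + (1/4)·2 + (3/8)·9 + (1/16)·10 = 13/4
E[X²] = (5/16)·16 + (1/4)·4 + (3/8)·81 + (1/16)·100 = 341/8
Var(X) = 341/8 − (13/4)² = 513/16

513/16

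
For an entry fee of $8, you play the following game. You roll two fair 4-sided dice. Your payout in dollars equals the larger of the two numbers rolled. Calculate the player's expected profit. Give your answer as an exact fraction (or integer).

-39/8 dollars

Distribution of the larger of the two numbers rolled: 1 w.p. 1/16, 2 w.p. 3/16, 3 w.p. 5/16, 4 w.p. 7/16
E[payout] = (1/16)·1 + (3/16)·2 + (5/16)·3 + (7/16)·4 = 25/8
Expected profit = 25/8 − 8 = -39/8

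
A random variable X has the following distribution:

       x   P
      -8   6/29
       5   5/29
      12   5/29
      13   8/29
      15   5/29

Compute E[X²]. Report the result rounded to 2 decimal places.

127.79

E[X²] = (6/29)·64 + (5/29)·25 + (5/29)·144 + (8/29)·169 + (5/29)·225
     = 3706/29 ≈ 127.79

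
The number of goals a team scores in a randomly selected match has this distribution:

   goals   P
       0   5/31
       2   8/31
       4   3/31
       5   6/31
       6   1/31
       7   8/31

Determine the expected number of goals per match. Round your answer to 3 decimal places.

E[X] = (5/31)·0 + (8/31)·2 + (3/31)·4 + (6/31)·5 + (1/31)·6 + (8/31)·7
     = 120/31 ≈ 3.871

3.871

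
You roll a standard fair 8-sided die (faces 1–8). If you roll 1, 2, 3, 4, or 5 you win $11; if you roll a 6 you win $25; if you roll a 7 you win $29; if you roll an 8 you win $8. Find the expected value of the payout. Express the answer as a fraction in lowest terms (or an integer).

E[payout] = (1/8)·8 + (5/8)·11 + (1/8)·25 + (1/8)·29 = 117/8

117/8 dollars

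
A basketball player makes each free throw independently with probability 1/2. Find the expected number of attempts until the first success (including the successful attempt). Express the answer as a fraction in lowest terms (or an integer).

For a geometric distribution, E[trials] = 1/p = 1/(1/2) = 2.

2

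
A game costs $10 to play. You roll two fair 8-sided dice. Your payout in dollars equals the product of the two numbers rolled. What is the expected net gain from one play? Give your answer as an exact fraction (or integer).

41/4 dollars

Distribution of the product of the two numbers rolled: 1 w.p. 1/64, 2 w.p. 1/32, 3 w.p. 1/32, 4 w.p. 3/64, 5 w.p. 1/32, 6 w.p. 1/16, …
E[payout] = (1/64)·1 + (1/32)·2 + (1/32)·3 + (3/64)·4 + (1/32)·5 + (1/16)·6 + (1/32)·7 + (1/16)·8 + (1/64)·9 + (1/32)·10 + (1/16)·12 + (1/32)·14 + (1/32)·15 + (3/64)·16 + (1/32)·18 + (1/32)·20 + (1/32)·21 + (1/16)·24 + (1/64)·25 + (1/32)·28 + (1/32)·30 + (1/32)·32 + (1/32)·35 + (1/64)·36 + (1/32)·40 + (1/32)·42 + (1/32)·48 + (1/64)·49 + (1/32)·56 + (1/64)·64 = 81/4
Expected profit = 81/4 − 10 = 41/4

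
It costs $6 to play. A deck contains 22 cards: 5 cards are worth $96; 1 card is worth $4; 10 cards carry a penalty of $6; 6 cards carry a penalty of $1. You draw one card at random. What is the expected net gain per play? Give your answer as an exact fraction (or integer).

$13

E[payout] = (5/22)·96 + (1/22)·4 + (10/22)·(-6) + (6/22)·(-1) = 19
Expected profit = 19 − 6 = 13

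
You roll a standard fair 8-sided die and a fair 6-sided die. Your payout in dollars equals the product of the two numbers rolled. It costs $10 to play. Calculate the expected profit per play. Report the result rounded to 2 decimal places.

$5.75

Distribution of the product of the two numbers rolled: 1 w.p. 1/48, 2 w.p. 1/24, 3 w.p. 1/24, 4 w.p. 1/16, 5 w.p. 1/24, 6 w.p. 1/12, …
E[payout] = (1/48)·1 + (1/24)·2 + (1/24)·3 + (1/16)·4 + (1/24)·5 + (1/12)·6 + (1/48)·7 + (1/16)·8 + (1/48)·9 + (1/24)·10 + (1/12)·12 + (1/48)·14 + (1/24)·15 + (1/24)·16 + (1/24)·18 + (1/24)·20 + (1/48)·21 + (1/16)·24 + (1/48)·25 + (1/48)·28 + (1/24)·30 + (1/48)·32 + (1/48)·35 + (1/48)·36 + (1/48)·40 + (1/48)·42 + (1/48)·48 = 63/4
Expected profit = 63/4 − 10 = 23/4 ≈ $5.75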